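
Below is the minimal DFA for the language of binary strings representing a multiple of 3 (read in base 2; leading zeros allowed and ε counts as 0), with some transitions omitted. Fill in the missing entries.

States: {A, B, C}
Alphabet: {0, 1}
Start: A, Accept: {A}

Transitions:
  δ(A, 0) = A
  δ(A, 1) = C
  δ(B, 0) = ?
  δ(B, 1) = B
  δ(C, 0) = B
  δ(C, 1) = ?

From the language and accept set, identify what each state tracks — A: value ≡ 0 (mod 3); B: value ≡ 2 (mod 3); C: value ≡ 1 (mod 3).
Each missing δ(q, a) is the state matching the new tracked value after reading a.
δ(B, 0) = C; δ(C, 1) = A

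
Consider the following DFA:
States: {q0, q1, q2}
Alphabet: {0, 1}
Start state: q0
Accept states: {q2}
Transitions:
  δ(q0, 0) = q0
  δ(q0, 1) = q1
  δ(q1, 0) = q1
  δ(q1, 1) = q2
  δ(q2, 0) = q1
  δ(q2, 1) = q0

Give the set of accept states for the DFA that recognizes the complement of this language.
Complement accept states = All states \ Original accept states
= {q0, q1, q2} \ {q2}
{q0, q1}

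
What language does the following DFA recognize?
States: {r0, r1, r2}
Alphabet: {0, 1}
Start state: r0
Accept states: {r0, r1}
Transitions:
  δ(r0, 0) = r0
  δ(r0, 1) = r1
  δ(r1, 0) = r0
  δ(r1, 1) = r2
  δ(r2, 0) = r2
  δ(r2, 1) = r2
Testing a few strings:
  '001' → accept
  '01' → accept
  '101' → accept
  '11' → reject
State roles: r0=last symbol not 1 (ok); r1=last symbol 1 (ok); r2=saw 11 (dead)
All binary strings with no two consecutive 1's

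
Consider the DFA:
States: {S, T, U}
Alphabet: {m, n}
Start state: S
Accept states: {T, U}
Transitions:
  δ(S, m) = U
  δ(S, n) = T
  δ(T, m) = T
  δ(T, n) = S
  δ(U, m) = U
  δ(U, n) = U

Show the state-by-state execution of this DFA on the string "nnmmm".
read 'n': S → T
  read 'n': T → S
  read 'm': S → U
  read 'm': U → U
  read 'm': U → U
S -> T -> S -> U -> U -> U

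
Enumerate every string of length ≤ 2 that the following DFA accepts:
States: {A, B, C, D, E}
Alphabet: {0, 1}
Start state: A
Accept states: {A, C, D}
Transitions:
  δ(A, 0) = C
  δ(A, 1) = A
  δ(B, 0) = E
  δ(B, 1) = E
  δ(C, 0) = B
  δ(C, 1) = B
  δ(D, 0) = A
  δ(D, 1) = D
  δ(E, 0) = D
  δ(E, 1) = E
ε, 0, 1, 10, 11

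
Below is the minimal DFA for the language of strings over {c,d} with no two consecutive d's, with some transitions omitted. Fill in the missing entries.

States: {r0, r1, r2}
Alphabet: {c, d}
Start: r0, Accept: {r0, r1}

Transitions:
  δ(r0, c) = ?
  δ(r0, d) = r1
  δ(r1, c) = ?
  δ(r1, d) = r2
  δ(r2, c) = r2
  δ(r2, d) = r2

From the language and accept set, identify what each state tracks — r0: last symbol not d (ok); r1: last symbol d (ok); r2: saw dd (dead).
Each missing δ(q, a) is the state matching the new tracked value after reading a.
δ(r0, c) = r0; δ(r1, c) = r0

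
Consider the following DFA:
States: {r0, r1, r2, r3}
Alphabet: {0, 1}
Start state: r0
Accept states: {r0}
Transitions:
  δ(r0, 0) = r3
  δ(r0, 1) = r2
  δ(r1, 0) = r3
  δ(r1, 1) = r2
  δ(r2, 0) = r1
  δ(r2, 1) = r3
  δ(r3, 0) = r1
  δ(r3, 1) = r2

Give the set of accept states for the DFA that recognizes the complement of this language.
Complement accept states = All states \ Original accept states
= {r0, r1, r2, r3} \ {r0}
{r1, r2, r3}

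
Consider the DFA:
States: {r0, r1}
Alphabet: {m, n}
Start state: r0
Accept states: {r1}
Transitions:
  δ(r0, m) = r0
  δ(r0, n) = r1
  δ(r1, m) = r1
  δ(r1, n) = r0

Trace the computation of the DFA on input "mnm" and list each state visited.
read 'm': r0 → r0
  read 'n': r0 → r1
  read 'm': r1 → r1
r0 -> r0 -> r1 -> r1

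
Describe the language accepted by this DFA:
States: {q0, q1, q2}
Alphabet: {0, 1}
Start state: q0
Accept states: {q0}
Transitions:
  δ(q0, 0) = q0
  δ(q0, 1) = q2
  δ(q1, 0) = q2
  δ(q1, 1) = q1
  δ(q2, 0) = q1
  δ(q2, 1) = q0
Testing a few strings:
  '0' → accept
  '11' → accept
  '1010' → reject
  '100' → reject
State roles: q0=value ≡ 0 (mod 3); q1=value ≡ 2 (mod 3); q2=value ≡ 1 (mod 3)
All binary strings representing a multiple of 3 (read in base 2; leading zeros allowed and ε counts as 0)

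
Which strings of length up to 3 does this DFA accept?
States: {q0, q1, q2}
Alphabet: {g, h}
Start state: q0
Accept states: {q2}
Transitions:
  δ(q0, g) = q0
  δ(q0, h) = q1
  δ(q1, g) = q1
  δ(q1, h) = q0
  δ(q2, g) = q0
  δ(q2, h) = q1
None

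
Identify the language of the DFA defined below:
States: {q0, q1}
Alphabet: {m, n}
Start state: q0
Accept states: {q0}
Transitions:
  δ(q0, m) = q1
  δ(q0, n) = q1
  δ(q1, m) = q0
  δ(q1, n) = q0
Testing a few strings:
  'mn' → accept
  'n' → reject
  'mnm' → reject
  'mm' → accept
State roles: q0=even length so far; q1=odd length so far
All strings over {m,n} of even length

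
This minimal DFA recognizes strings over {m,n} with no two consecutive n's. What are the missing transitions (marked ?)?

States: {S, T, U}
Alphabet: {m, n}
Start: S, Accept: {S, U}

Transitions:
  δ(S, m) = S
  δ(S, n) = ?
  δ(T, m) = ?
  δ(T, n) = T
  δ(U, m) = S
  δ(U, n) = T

From the language and accept set, identify what each state tracks — S: last symbol not n (ok); T: saw nn (dead); U: last symbol n (ok).
Each missing δ(q, a) is the state matching the new tracked value after reading a.
δ(S, n) = U; δ(T, m) = T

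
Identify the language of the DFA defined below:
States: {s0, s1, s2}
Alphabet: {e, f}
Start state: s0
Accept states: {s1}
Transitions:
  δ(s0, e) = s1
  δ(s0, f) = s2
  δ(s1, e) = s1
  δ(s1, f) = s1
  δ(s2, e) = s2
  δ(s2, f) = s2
Testing a few strings:
  'efe' → accept
  'eee' → accept
  'e' → accept
  'fe' → reject
State roles: s0=no input read; s1=started with e; s2=started with f (dead)
All strings over {e,f} starting with e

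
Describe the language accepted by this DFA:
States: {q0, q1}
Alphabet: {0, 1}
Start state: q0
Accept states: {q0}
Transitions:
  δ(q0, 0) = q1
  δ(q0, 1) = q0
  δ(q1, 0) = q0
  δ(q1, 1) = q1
Testing a few strings:
  '101' → reject
  '100' → accept
  '0' → reject
  '110' → reject
State roles: q0=even number of 0's so far; q1=odd number of 0's so far
All binary strings with an even number of 0's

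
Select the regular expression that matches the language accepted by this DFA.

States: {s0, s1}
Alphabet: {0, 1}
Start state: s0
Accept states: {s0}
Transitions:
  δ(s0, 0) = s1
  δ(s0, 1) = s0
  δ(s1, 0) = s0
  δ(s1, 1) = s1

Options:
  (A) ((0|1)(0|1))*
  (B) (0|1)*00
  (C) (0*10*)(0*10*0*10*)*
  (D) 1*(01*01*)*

Check each option against the DFA on short strings; one disagreement eliminates an option:
  (A) ((0|1)(0|1))*: on '1' the DFA goes s0 → s0 and accepts (s0 ∈ Accept), but the regex does not match it → eliminate
  (B) (0|1)*00: on ε the DFA stays in s0 and accepts (s0 ∈ Accept), but the regex does not match it → eliminate
  (C) (0*10*)(0*10*0*10*)*: on ε the DFA stays in s0 and accepts (s0 ∈ Accept), but the regex does not match it → eliminate
  (D) 1*(01*01*)*: agrees with the DFA on every string of length ≤ 6
Only (D) is consistent with the DFA.
(D) 1*(01*01*)*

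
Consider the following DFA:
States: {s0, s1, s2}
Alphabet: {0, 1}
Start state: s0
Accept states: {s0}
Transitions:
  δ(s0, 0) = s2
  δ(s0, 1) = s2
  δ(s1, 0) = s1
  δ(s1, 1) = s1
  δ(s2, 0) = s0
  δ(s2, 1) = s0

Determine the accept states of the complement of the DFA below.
Complement accept states = All states \ Original accept states
= {s0, s1, s2} \ {s0}
{s1, s2}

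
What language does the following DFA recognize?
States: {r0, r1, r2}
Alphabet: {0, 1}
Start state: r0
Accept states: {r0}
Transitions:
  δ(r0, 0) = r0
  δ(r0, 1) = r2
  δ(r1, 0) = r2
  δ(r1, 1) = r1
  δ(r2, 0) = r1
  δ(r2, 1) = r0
Testing a few strings:
  '0111' → reject
  '1' → reject
  '10' → reject
  '0' → accept
State roles: r0=value ≡ 0 (mod 3); r1=value ≡ 2 (mod 3); r2=value ≡ 1 (mod 3)
All binary strings representing a multiple of 3 (read in base 2; leading zeros allowed and ε counts as 0)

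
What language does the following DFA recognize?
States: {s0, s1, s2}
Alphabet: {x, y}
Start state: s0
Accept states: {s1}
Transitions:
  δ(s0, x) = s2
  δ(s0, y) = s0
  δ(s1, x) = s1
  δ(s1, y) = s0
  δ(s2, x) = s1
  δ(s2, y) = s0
Testing a few strings:
  'xx' → accept
  'yyy' → reject
  'xxxx' → accept
  'yxxy' → reject
State roles: s0=last symbol not x; s1=two trailing x's; s2=one trailing x
All strings over {x,y} ending with xx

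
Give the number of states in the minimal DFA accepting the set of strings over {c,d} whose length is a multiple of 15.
By Myhill–Nerode, count the distinguishable equivalence classes: 15 classes — one per residue of the length mod 15; class i is distinguished from class j by any string of length (15 − i) mod 15.
15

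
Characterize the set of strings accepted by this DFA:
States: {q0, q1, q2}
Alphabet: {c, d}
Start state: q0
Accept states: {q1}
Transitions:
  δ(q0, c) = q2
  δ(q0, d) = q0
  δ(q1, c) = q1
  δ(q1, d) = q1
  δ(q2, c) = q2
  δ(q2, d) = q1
Testing a few strings:
  'd' → reject
  'ccd' → accept
  'cc' → reject
  'ddc' → reject
State roles: q0=no c seen yet; q1=substring cd seen; q2=seen a c, waiting for d
All strings over {c,d} containing the substring cd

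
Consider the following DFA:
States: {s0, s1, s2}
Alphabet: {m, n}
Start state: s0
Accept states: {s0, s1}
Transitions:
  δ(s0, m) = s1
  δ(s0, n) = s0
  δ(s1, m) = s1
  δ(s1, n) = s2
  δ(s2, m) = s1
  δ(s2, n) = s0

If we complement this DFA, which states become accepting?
Complement accept states = All states \ Original accept states
= {s0, s1, s2} \ {s0, s1}
{s2}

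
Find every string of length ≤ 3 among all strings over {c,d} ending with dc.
dc, cdc, ddc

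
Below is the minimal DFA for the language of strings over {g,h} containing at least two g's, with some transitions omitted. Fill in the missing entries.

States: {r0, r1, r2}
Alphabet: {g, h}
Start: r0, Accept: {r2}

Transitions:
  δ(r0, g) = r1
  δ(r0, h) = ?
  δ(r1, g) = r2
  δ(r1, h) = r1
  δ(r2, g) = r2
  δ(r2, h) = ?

From the language and accept set, identify what each state tracks — r0: zero g's seen; r1: one g seen; r2: ≥ two g's seen.
Each missing δ(q, a) is the state matching the new tracked value after reading a.
δ(r0, h) = r0; δ(r2, h) = r2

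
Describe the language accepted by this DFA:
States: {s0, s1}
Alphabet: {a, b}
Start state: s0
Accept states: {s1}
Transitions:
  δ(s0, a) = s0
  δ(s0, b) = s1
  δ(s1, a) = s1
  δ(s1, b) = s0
Testing a few strings:
  'b' → accept
  'aaa' → reject
  'ab' → accept
  'aa' → reject
State roles: s0=even number of b's so far; s1=odd number of b's so far
All strings over {a,b} with an odd number of b's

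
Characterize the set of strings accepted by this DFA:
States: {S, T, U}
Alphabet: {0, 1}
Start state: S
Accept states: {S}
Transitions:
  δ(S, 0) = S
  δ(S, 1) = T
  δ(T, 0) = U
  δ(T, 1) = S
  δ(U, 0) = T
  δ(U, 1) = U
Testing a few strings:
  '0' → accept
  '100' → reject
  '01' → reject
  '10' → reject
State roles: S=value ≡ 0 (mod 3); T=value ≡ 1 (mod 3); U=value ≡ 2 (mod 3)
All binary strings representing a multiple of 3 (read in base 2; leading zeros allowed and ε counts as 0)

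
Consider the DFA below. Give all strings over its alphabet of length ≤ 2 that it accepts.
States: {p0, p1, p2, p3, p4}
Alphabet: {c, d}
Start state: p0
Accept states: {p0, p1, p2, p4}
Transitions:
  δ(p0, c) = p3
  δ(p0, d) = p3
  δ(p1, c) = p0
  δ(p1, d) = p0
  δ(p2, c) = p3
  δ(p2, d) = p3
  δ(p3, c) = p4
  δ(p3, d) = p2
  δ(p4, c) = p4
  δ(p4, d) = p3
ε, cc, cd, dc, dd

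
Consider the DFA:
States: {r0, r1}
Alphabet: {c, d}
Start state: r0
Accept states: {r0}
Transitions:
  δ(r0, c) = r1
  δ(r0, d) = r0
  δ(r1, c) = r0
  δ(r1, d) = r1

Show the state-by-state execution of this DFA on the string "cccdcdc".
read 'c': r0 → r1
  read 'c': r1 → r0
  read 'c': r0 → r1
  read 'd': r1 → r1
  read 'c': r1 → r0
  read 'd': r0 → r0
  read 'c': r0 → r1
r0 -> r1 -> r0 -> r1 -> r1 -> r0 -> r0 -> r1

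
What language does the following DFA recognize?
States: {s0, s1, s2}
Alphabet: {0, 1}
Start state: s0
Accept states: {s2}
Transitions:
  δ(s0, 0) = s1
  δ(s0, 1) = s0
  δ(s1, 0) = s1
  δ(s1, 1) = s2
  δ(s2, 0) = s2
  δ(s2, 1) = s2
Testing a few strings:
  '1110' → reject
  '1101' → accept
  '0' → reject
  '10' → reject
State roles: s0=no 0 seen yet; s1=seen a 0, waiting for 1; s2=substring 01 seen
All binary strings containing the substring 01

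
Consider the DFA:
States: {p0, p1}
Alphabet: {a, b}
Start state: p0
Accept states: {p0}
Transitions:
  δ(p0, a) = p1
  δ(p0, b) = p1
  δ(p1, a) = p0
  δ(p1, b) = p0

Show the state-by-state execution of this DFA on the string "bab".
read 'b': p0 → p1
  read 'a': p1 → p0
  read 'b': p0 → p1
p0 -> p1 -> p0 -> p1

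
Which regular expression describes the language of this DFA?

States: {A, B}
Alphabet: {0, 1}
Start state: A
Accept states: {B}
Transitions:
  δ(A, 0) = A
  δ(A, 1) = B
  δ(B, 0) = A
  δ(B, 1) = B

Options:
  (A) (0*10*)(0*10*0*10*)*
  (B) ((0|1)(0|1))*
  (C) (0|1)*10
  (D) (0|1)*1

Check each option against the DFA on short strings; one disagreement eliminates an option:
  (A) (0*10*)(0*10*0*10*)*: on '10' the DFA goes A → B → A and rejects (A ∉ Accept), but the regex matches it → eliminate
  (B) ((0|1)(0|1))*: on ε the DFA stays in A and rejects (A ∉ Accept), but the regex matches it → eliminate
  (C) (0|1)*10: on '1' the DFA goes A → B and accepts (B ∈ Accept), but the regex does not match it → eliminate
  (D) (0|1)*1: agrees with the DFA on every string of length ≤ 6
Only (D) is consistent with the DFA.
(D) (0|1)*1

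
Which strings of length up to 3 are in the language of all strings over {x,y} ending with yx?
yx, xyx, yyx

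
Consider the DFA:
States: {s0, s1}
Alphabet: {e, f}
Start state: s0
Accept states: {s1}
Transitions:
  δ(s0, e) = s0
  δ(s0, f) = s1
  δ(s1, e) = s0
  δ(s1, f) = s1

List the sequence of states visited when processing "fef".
read 'f': s0 → s1
  read 'e': s1 → s0
  read 'f': s0 → s1
s0 -> s1 -> s0 -> s1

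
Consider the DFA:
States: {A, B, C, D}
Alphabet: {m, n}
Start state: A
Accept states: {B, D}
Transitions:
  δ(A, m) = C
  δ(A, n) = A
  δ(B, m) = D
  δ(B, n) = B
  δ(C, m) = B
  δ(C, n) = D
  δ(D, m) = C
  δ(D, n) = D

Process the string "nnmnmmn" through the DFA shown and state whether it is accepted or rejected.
Processing string "nnmnmmn":
  A --n--> A
  A --n--> A
  A --m--> C
  C --n--> D
  D --m--> C
  C --m--> B
  B --n--> B
Final state: B
Accept states: {B, D}
Yes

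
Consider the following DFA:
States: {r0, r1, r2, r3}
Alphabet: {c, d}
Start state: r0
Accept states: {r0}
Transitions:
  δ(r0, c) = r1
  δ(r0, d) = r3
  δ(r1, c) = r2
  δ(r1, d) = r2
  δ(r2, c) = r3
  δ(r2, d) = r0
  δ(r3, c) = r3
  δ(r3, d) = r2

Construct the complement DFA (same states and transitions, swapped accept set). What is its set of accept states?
Complement accept states = All states \ Original accept states
= {r0, r1, r2, r3} \ {r0}
{r1, r2, r3}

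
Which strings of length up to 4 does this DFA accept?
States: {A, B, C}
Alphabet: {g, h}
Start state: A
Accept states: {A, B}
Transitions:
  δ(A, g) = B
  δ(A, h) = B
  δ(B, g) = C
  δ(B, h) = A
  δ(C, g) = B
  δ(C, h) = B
ε, g, h, gh, hh, ggg, ggh, ghg, ghh, hgg, hgh, hhg, hhh, gggh, gghh, ghgh, ghhh, hggh, hghh, hhgh, hhhh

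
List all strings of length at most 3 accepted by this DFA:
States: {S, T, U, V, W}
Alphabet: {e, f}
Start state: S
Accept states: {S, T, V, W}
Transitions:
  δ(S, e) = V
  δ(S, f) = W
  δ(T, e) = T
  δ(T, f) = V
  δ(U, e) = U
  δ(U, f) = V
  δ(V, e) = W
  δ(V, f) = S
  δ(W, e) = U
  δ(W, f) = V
ε, e, f, ee, ef, ff, eef, efe, eff, fef, ffe, fff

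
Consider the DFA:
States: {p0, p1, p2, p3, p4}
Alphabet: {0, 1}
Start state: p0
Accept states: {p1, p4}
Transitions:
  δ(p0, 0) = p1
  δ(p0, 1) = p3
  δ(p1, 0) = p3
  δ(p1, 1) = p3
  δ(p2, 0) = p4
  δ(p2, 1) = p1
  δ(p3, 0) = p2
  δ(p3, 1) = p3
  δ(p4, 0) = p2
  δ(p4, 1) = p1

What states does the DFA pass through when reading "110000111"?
read '1': p0 → p3
  read '1': p3 → p3
  read '0': p3 → p2
  read '0': p2 → p4
  read '0': p4 → p2
  read '0': p2 → p4
  read '1': p4 → p1
  read '1': p1 → p3
  read '1': p3 → p3
p0 -> p3 -> p3 -> p2 -> p4 -> p2 -> p4 -> p1 -> p3 -> p3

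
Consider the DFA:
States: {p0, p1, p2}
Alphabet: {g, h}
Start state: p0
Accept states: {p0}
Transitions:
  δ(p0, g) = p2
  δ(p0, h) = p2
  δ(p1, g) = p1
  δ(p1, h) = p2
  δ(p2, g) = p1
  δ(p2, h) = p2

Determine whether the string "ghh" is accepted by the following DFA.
Processing string "ghh":
  p0 --g--> p2
  p2 --h--> p2
  p2 --h--> p2
Final state: p2
Accept states: {p0}
No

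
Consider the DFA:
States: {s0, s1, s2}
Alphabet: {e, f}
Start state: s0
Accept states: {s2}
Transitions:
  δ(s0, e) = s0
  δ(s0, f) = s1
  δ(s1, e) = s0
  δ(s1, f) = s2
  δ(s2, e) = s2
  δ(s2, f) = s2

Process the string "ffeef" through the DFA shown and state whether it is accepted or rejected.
Processing string "ffeef":
  s0 --f--> s1
  s1 --f--> s2
  s2 --e--> s2
  s2 --e--> s2
  s2 --f--> s2
Final state: s2
Accept states: {s2}
Yes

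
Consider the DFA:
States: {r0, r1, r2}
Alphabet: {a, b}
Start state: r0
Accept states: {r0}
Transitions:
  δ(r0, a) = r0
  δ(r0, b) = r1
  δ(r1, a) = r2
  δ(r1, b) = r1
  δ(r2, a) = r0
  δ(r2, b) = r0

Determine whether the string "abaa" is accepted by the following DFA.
Processing string "abaa":
  r0 --a--> r0
  r0 --b--> r1
  r1 --a--> r2
  r2 --a--> r0
Final state: r0
Accept states: {r0}
Yes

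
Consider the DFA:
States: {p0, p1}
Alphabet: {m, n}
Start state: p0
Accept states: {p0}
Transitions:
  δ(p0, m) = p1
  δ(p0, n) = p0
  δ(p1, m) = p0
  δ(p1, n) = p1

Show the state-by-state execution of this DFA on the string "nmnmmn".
read 'n': p0 → p0
  read 'm': p0 → p1
  read 'n': p1 → p1
  read 'm': p1 → p0
  read 'm': p0 → p1
  read 'n': p1 → p1
p0 -> p0 -> p1 -> p1 -> p0 -> p1 -> p1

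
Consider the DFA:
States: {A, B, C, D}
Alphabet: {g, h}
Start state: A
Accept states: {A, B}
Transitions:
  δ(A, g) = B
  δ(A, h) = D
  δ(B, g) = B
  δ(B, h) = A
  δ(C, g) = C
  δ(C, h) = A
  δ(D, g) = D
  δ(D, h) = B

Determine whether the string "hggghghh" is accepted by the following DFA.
Processing string "hggghghh":
  A --h--> D
  D --g--> D
  D --g--> D
  D --g--> D
  D --h--> B
  B --g--> B
  B --h--> A
  A --h--> D
Final state: D
Accept states: {A, B}
No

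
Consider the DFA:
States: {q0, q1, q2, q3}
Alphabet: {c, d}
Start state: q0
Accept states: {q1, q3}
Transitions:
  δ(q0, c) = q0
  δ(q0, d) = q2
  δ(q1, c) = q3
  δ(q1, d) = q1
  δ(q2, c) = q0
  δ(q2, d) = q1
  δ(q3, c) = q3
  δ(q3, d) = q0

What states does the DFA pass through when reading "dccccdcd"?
read 'd': q0 → q2
  read 'c': q2 → q0
  read 'c': q0 → q0
  read 'c': q0 → q0
  read 'c': q0 → q0
  read 'd': q0 → q2
  read 'c': q2 → q0
  read 'd': q0 → q2
q0 -> q2 -> q0 -> q0 -> q0 -> q0 -> q2 -> q0 -> q2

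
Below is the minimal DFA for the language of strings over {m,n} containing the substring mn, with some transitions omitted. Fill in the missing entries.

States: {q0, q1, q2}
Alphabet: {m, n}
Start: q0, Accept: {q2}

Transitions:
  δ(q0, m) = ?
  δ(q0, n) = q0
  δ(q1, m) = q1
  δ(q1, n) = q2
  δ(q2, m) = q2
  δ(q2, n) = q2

From the language and accept set, identify what each state tracks — q0: no m seen yet; q1: seen a m, waiting for n; q2: substring mn seen.
Each missing δ(q, a) is the state matching the new tracked value after reading a.
δ(q0, m) = q1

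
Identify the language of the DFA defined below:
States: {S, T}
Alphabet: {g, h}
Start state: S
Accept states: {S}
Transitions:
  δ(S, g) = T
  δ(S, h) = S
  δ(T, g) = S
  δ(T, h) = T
Testing a few strings:
  'g' → reject
  'hgg' → accept
  'hgh' → reject
  'hh' → accept
State roles: S=even number of g's so far; T=odd number of g's so far
All strings over {g,h} with an even number of g's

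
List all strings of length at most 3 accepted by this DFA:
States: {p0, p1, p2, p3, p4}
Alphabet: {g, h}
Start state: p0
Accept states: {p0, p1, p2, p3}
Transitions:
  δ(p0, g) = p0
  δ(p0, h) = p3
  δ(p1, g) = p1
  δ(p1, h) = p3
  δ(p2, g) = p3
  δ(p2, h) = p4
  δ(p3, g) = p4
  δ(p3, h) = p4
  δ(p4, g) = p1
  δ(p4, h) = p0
ε, g, h, gg, gh, ggg, ggh, hgg, hgh, hhg, hhh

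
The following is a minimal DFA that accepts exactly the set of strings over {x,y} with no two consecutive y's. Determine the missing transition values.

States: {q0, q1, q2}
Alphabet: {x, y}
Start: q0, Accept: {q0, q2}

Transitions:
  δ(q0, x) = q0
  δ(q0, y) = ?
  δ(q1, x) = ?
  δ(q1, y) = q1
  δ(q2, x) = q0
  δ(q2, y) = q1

From the language and accept set, identify what each state tracks — q0: last symbol not y (ok); q1: saw yy (dead); q2: last symbol y (ok).
Each missing δ(q, a) is the state matching the new tracked value after reading a.
δ(q0, y) = q2; δ(q1, x) = q1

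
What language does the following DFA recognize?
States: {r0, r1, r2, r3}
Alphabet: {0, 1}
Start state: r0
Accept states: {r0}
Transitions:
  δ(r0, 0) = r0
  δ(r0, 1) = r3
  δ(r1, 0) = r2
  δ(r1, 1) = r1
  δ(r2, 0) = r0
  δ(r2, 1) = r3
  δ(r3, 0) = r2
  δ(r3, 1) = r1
Testing a few strings:
  '10' → reject
  '0' → accept
  '001' → reject
  '1' → reject
State roles: r0=value ≡ 0 (mod 4); r1=value ≡ 3 (mod 4); r2=value ≡ 2 (mod 4); r3=value ≡ 1 (mod 4)
All binary strings representing a multiple of 4 (read in base 2; leading zeros allowed and ε counts as 0)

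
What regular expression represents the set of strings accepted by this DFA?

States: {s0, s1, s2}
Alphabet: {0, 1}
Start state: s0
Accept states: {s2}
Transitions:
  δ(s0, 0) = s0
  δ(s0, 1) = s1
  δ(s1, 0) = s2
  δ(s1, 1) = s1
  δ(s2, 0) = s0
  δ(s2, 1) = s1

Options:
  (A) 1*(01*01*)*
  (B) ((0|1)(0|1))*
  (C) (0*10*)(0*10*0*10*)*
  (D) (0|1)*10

Check each option against the DFA on short strings; one disagreement eliminates an option:
  (A) 1*(01*01*)*: on ε the DFA stays in s0 and rejects (s0 ∉ Accept), but the regex matches it → eliminate
  (B) ((0|1)(0|1))*: on ε the DFA stays in s0 and rejects (s0 ∉ Accept), but the regex matches it → eliminate
  (C) (0*10*)(0*10*0*10*)*: on '1' the DFA goes s0 → s1 and rejects (s1 ∉ Accept), but the regex matches it → eliminate
  (D) (0|1)*10: agrees with the DFA on every string of length ≤ 6
Only (D) is consistent with the DFA.
(D) (0|1)*10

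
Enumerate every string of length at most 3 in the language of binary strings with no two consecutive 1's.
ε, 0, 1, 00, 01, 10, 000, 001, 010, 100, 101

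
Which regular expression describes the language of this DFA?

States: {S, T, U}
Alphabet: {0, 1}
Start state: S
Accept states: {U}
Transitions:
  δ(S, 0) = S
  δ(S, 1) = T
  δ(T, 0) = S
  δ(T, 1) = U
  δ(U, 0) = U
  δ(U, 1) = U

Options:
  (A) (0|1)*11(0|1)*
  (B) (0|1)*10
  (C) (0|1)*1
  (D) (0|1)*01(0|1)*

Check each option against the DFA on short strings; one disagreement eliminates an option:
  (A) (0|1)*11(0|1)*: agrees with the DFA on every string of length ≤ 6
  (B) (0|1)*10: on '10' the DFA goes S → T → S and rejects (S ∉ Accept), but the regex matches it → eliminate
  (C) (0|1)*1: on '1' the DFA goes S → T and rejects (T ∉ Accept), but the regex matches it → eliminate
  (D) (0|1)*01(0|1)*: on '01' the DFA goes S → S → T and rejects (T ∉ Accept), but the regex matches it → eliminate
Only (A) is consistent with the DFA.
(A) (0|1)*11(0|1)*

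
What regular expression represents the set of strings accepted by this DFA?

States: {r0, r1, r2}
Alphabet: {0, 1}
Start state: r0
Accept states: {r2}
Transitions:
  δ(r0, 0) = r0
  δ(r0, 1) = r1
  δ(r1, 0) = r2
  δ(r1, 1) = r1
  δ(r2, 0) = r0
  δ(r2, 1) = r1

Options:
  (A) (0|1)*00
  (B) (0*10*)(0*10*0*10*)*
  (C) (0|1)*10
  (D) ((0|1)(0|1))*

Check each option against the DFA on short strings; one disagreement eliminates an option:
  (A) (0|1)*00: on '00' the DFA goes r0 → r0 → r0 and rejects (r0 ∉ Accept), but the regex matches it → eliminate
  (B) (0*10*)(0*10*0*10*)*: on '1' the DFA goes r0 → r1 and rejects (r1 ∉ Accept), but the regex matches it → eliminate
  (C) (0|1)*10: agrees with the DFA on every string of length ≤ 6
  (D) ((0|1)(0|1))*: on ε the DFA stays in r0 and rejects (r0 ∉ Accept), but the regex matches it → eliminate
Only (C) is consistent with the DFA.
(C) (0|1)*10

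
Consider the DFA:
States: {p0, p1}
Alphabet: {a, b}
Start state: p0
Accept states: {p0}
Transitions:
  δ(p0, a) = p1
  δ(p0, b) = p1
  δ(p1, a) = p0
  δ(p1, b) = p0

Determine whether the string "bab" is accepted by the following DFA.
Processing string "bab":
  p0 --b--> p1
  p1 --a--> p0
  p0 --b--> p1
Final state: p1
Accept states: {p0}
No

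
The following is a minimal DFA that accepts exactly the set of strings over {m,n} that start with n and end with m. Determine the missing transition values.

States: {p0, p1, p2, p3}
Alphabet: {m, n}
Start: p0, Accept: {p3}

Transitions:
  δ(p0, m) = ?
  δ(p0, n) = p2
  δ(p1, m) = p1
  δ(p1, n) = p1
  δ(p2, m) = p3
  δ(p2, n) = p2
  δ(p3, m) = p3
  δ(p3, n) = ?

From the language and accept set, identify what each state tracks — p0: no input read; p1: started with m (dead); p2: started with n, last symbol n; p3: started with n, last symbol m.
Each missing δ(q, a) is the state matching the new tracked value after reading a.
δ(p0, m) = p1; δ(p3, n) = p2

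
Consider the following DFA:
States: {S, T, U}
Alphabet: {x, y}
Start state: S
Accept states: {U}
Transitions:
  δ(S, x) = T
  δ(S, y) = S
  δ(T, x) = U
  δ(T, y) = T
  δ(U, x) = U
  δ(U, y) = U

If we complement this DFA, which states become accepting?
Complement accept states = All states \ Original accept states
= {S, T, U} \ {U}
{S, T}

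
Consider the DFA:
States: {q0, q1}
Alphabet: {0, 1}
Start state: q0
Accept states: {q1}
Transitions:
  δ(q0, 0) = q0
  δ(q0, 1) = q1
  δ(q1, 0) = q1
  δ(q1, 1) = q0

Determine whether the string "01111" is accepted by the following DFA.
Processing string "01111":
  q0 --0--> q0
  q0 --1--> q1
  q1 --1--> q0
  q0 --1--> q1
  q1 --1--> q0
Final state: q0
Accept states: {q1}
No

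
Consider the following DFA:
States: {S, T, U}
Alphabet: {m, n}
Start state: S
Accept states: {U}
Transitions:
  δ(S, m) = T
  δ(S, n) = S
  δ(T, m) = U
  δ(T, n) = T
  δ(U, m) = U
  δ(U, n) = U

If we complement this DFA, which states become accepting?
Complement accept states = All states \ Original accept states
= {S, T, U} \ {U}
{S, T}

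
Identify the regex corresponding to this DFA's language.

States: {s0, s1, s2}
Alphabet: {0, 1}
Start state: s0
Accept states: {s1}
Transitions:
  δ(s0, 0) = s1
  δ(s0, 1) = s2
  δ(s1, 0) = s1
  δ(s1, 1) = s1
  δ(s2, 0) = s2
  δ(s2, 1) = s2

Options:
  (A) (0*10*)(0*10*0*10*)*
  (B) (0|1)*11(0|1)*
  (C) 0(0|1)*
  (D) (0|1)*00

Check each option against the DFA on short strings; one disagreement eliminates an option:
  (A) (0*10*)(0*10*0*10*)*: on '0' the DFA goes s0 → s1 and accepts (s1 ∈ Accept), but the regex does not match it → eliminate
  (B) (0|1)*11(0|1)*: on '0' the DFA goes s0 → s1 and accepts (s1 ∈ Accept), but the regex does not match it → eliminate
  (C) 0(0|1)*: agrees with the DFA on every string of length ≤ 6
  (D) (0|1)*00: on '0' the DFA goes s0 → s1 and accepts (s1 ∈ Accept), but the regex does not match it → eliminate
Only (C) is consistent with the DFA.
(C) 0(0|1)*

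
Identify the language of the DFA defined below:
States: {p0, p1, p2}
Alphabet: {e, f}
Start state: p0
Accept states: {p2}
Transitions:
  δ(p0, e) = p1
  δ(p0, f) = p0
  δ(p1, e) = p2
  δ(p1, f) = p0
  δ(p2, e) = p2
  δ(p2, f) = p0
Testing a few strings:
  'fffe' → reject
  'efee' → accept
  'eff' → reject
  'fe' → reject
State roles: p0=last symbol not e; p1=one trailing e; p2=two trailing e's
All strings over {e,f} ending with ee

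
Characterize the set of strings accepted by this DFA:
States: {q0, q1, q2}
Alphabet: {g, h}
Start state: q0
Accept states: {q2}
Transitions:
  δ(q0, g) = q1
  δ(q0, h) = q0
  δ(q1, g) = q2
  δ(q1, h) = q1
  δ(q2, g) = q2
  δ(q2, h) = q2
Testing a few strings:
  'g' → reject
  'ggh' → accept
  'hhhh' → reject
  'ghg' → accept
State roles: q0=zero g's seen; q1=one g seen; q2=≥ two g's seen
All strings over {g,h} containing at least two g's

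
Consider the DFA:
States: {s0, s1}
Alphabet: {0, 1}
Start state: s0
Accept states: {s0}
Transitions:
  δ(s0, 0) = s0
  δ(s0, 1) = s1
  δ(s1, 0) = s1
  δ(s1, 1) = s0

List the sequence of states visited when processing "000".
read '0': s0 → s0
  read '0': s0 → s0
  read '0': s0 → s0
s0 -> s0 -> s0 -> s0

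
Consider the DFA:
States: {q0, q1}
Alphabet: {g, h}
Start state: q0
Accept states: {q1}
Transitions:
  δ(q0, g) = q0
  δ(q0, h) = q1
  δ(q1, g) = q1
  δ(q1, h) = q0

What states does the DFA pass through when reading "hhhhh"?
read 'h': q0 → q1
  read 'h': q1 → q0
  read 'h': q0 → q1
  read 'h': q1 → q0
  read 'h': q0 → q1
q0 -> q1 -> q0 -> q1 -> q0 -> q1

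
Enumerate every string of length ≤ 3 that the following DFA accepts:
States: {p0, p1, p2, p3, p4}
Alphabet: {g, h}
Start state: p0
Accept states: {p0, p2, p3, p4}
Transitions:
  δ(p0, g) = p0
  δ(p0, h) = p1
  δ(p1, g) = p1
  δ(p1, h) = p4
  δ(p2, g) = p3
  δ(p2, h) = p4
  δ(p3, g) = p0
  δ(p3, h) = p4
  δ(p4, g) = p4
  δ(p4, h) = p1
ε, g, gg, hh, ggg, ghh, hgh, hhg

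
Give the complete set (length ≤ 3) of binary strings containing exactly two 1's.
11, 011, 101, 110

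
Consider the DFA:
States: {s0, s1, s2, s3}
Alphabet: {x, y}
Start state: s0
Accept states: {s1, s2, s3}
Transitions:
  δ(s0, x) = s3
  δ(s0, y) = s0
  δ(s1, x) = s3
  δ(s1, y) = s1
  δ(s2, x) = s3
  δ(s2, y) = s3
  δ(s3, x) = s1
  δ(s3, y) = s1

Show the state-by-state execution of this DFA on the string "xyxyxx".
read 'x': s0 → s3
  read 'y': s3 → s1
  read 'x': s1 → s3
  read 'y': s3 → s1
  read 'x': s1 → s3
  read 'x': s3 → s1
s0 -> s3 -> s1 -> s3 -> s1 -> s3 -> s1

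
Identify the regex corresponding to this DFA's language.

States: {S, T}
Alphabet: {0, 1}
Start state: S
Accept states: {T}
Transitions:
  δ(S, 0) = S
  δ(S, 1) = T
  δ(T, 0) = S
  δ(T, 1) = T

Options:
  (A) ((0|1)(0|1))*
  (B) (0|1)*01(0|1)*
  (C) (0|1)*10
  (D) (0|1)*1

Check each option against the DFA on short strings; one disagreement eliminates an option:
  (A) ((0|1)(0|1))*: on ε the DFA stays in S and rejects (S ∉ Accept), but the regex matches it → eliminate
  (B) (0|1)*01(0|1)*: on '1' the DFA goes S → T and accepts (T ∈ Accept), but the regex does not match it → eliminate
  (C) (0|1)*10: on '1' the DFA goes S → T and accepts (T ∈ Accept), but the regex does not match it → eliminate
  (D) (0|1)*1: agrees with the DFA on every string of length ≤ 6
Only (D) is consistent with the DFA.
(D) (0|1)*1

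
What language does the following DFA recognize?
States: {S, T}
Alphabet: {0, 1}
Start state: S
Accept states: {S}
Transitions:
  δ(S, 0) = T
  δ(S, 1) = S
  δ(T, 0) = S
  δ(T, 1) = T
Testing a few strings:
  '01' → reject
  '010' → accept
  '11' → accept
  '101' → reject
State roles: S=even number of 0's so far; T=odd number of 0's so far
All binary strings with an even number of 0's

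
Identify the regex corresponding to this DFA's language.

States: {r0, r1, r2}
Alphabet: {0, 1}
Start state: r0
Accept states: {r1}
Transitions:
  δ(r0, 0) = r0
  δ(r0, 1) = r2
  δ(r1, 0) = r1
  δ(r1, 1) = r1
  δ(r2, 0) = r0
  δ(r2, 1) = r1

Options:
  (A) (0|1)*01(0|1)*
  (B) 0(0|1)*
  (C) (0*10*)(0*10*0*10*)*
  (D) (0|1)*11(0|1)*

Check each option against the DFA on short strings; one disagreement eliminates an option:
  (A) (0|1)*01(0|1)*: on '01' the DFA goes r0 → r0 → r2 and rejects (r2 ∉ Accept), but the regex matches it → eliminate
  (B) 0(0|1)*: on '0' the DFA goes r0 → r0 and rejects (r0 ∉ Accept), but the regex matches it → eliminate
  (C) (0*10*)(0*10*0*10*)*: on '1' the DFA goes r0 → r2 and rejects (r2 ∉ Accept), but the regex matches it → eliminate
  (D) (0|1)*11(0|1)*: agrees with the DFA on every string of length ≤ 6
Only (D) is consistent with the DFA.
(D) (0|1)*11(0|1)*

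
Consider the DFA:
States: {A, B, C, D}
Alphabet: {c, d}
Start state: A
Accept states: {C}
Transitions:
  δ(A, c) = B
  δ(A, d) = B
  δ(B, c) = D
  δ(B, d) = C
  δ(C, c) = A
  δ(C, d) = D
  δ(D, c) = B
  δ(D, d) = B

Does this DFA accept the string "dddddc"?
Processing string "dddddc":
  A --d--> B
  B --d--> C
  C --d--> D
  D --d--> B
  B --d--> C
  C --c--> A
Final state: A
Accept states: {C}
No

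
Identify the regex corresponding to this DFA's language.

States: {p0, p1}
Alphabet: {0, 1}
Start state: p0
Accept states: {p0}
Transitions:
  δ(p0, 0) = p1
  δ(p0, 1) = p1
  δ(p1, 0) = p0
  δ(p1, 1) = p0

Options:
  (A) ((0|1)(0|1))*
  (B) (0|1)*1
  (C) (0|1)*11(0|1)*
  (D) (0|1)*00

Check each option against the DFA on short strings; one disagreement eliminates an option:
  (A) ((0|1)(0|1))*: agrees with the DFA on every string of length ≤ 6
  (B) (0|1)*1: on ε the DFA stays in p0 and accepts (p0 ∈ Accept), but the regex does not match it → eliminate
  (C) (0|1)*11(0|1)*: on ε the DFA stays in p0 and accepts (p0 ∈ Accept), but the regex does not match it → eliminate
  (D) (0|1)*00: on ε the DFA stays in p0 and accepts (p0 ∈ Accept), but the regex does not match it → eliminate
Only (A) is consistent with the DFA.
(A) ((0|1)(0|1))*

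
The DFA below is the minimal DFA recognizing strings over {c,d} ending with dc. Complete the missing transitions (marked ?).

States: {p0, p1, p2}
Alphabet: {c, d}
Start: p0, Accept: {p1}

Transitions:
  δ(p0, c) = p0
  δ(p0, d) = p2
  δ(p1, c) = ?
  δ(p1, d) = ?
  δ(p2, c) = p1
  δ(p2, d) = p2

From the language and accept set, identify what each state tracks — p0: no suffix match; p1: suffix is dc; p2: one trailing d.
Each missing δ(q, a) is the state matching the new tracked value after reading a.
δ(p1, c) = p0; δ(p1, d) = p2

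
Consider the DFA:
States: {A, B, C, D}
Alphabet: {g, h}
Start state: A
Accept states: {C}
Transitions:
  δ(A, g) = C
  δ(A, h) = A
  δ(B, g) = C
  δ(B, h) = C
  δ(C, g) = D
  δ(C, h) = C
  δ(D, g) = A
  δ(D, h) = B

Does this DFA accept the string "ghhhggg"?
Processing string "ghhhggg":
  A --g--> C
  C --h--> C
  C --h--> C
  C --h--> C
  C --g--> D
  D --g--> A
  A --g--> C
Final state: C
Accept states: {C}
Yes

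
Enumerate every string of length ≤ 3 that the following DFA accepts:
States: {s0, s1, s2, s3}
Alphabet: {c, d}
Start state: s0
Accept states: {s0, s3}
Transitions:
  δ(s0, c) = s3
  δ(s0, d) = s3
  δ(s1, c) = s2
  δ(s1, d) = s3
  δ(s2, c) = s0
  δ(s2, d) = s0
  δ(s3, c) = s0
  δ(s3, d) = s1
ε, c, d, cc, dc, ccc, ccd, cdd, dcc, dcd, ddd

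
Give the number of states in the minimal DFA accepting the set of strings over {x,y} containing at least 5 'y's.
By Myhill–Nerode, count the distinguishable equivalence classes: 6 classes — having seen 0, 1, …, 4, or ≥5 copies of 'y'; any two classes i < j (j ≤ 5) are distinguished by the string y^(5−j), which takes class j to 5 copies (accepted) but leaves class i below 5 (rejected).
6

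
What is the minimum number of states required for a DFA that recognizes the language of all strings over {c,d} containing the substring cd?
By Myhill–Nerode, count the distinguishable equivalence classes: 3 classes — one per longest suffix of the input that is a prefix of 'cd' (lengths 0 through 1), plus an absorbing 'already seen cd' class.
3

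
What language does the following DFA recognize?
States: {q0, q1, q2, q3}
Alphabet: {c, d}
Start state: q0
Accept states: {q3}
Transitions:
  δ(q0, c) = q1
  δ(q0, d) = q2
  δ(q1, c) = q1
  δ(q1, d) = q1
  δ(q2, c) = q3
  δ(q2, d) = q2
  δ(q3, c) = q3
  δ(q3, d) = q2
Testing a few strings:
  'cddc' → reject
  'd' → reject
  'c' → reject
  'dcd' → reject
State roles: q0=no input read; q1=started with c (dead); q2=started with d, last symbol d; q3=started with d, last symbol c
All strings over {c,d} that start with d and end with c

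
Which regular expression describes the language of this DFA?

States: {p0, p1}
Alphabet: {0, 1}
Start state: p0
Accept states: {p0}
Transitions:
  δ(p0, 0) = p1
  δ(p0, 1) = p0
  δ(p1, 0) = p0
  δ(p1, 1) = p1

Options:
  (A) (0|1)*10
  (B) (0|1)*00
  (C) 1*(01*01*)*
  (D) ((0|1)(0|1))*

Check each option against the DFA on short strings; one disagreement eliminates an option:
  (A) (0|1)*10: on ε the DFA stays in p0 and accepts (p0 ∈ Accept), but the regex does not match it → eliminate
  (B) (0|1)*00: on ε the DFA stays in p0 and accepts (p0 ∈ Accept), but the regex does not match it → eliminate
  (C) 1*(01*01*)*: agrees with the DFA on every string of length ≤ 6
  (D) ((0|1)(0|1))*: on '1' the DFA goes p0 → p0 and accepts (p0 ∈ Accept), but the regex does not match it → eliminate
Only (C) is consistent with the DFA.
(C) 1*(01*01*)*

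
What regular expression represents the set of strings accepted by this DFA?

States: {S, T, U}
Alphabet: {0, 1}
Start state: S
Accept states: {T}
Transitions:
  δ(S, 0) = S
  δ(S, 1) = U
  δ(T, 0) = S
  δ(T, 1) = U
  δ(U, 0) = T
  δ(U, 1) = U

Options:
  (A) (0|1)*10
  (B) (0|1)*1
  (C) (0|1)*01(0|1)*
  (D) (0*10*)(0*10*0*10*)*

Check each option against the DFA on short strings; one disagreement eliminates an option:
  (A) (0|1)*10: agrees with the DFA on every string of length ≤ 6
  (B) (0|1)*1: on '1' the DFA goes S → U and rejects (U ∉ Accept), but the regex matches it → eliminate
  (C) (0|1)*01(0|1)*: on '01' the DFA goes S → S → U and rejects (U ∉ Accept), but the regex matches it → eliminate
  (D) (0*10*)(0*10*0*10*)*: on '1' the DFA goes S → U and rejects (U ∉ Accept), but the regex matches it → eliminate
Only (A) is consistent with the DFA.
(A) (0|1)*10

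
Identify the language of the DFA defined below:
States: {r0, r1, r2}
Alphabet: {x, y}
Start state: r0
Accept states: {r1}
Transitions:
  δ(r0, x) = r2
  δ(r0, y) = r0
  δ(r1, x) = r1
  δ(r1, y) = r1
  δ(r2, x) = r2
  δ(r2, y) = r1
Testing a few strings:
  'yxxx' → reject
  'xy' → accept
  'yxyx' → accept
  'x' → reject
State roles: r0=no x seen yet; r1=substring xy seen; r2=seen a x, waiting for y
All strings over {x,y} containing the substring xy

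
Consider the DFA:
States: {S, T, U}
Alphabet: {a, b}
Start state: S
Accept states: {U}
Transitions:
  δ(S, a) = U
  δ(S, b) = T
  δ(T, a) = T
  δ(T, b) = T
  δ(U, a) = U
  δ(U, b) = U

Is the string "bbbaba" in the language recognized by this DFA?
Processing string "bbbaba":
  S --b--> T
  T --b--> T
  T --b--> T
  T --a--> T
  T --b--> T
  T --a--> T
Final state: T
Accept states: {U}
No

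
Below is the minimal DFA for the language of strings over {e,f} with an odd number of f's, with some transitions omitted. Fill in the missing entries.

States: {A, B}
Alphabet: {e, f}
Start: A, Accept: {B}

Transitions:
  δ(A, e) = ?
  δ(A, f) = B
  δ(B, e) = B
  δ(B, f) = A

From the language and accept set, identify what each state tracks — A: even number of f's so far; B: odd number of f's so far.
Each missing δ(q, a) is the state matching the new tracked value after reading a.
δ(A, e) = A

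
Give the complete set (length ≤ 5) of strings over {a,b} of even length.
ε, aa, ab, ba, bb, aaaa, aaab, aaba, aabb, abaa, abab, abba, abbb, baaa, baab, baba, babb, bbaa, bbab, bbba, bbbb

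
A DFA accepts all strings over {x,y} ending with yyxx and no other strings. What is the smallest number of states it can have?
By Myhill–Nerode, count the distinguishable equivalence classes: 5 classes — one per longest suffix of the input that is a prefix of 'yyxx' (lengths 0 through 4); only the length-4 class is accepting.
5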